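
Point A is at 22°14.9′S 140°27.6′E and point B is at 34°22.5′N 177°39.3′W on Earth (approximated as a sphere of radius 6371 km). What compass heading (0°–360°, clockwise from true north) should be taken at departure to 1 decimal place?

Δλ = 41.885° = 0.7310 rad.
y = sin Δλ · cos φ₂ = (0.6676)(0.8254) = 0.5510
x = cos φ₁ sin φ₂ − sin φ₁ cos φ₂ cos Δλ = (0.9256)(0.5646) − (-0.3786)(0.8254)(0.7445) = 0.7552
θ = atan2(y, x) = 36.12°, so the bearing is 36.1°.

36.1°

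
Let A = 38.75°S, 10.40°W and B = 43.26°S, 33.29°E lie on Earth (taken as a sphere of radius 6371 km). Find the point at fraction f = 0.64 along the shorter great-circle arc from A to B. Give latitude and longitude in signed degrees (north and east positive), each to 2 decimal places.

-43.62°, 16.96°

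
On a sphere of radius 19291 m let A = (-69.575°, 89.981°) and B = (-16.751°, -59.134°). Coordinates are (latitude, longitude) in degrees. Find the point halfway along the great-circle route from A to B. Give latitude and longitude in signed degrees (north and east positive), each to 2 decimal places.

Central angle δ = 1.5875 rad. Interpolating on the sphere with fraction f = 0.5:
P = [sin((1−f)δ)·A + sin(fδ)·B] / sin δ = 0.7131·A + 0.7131·B in Cartesian coordinates,
giving P = (0.3504, -0.3373, -0.8738), i.e. latitude -60.90°, longitude -43.91°.

-60.90°, -43.91°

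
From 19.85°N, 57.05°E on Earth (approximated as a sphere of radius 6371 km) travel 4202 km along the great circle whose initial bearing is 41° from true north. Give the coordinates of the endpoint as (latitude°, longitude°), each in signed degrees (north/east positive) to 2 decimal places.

44.69°, 91.49°

Angular distance δ = d/R = 4202/6371 = 0.65955 rad; initial bearing θ = 0.7156 rad.
sin φ₂ = sin φ₁ cos δ + cos φ₁ sin δ cos θ = (0.3396)(0.7903) + (0.9406)(0.6128)(0.7547) = 0.7033, so φ₂ = 44.69°.
Δλ = atan2(sin θ sin δ cos φ₁, cos δ − sin φ₁ sin φ₂) = atan2(0.3781, 0.5514) = 34.438°.
λ₂ = 57.050° + 34.438° = 91.49°.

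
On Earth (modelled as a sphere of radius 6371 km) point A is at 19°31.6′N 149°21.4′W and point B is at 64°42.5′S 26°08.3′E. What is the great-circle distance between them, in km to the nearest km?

Let φ₁ = 0.3408 rad, φ₂ = -1.1294 rad, and Δλ = 3.0630 rad.
cos c = sin φ₁ sin φ₂ + cos φ₁ cos φ₂ cos Δλ = (0.3342)(-0.9041) + (0.9425)(0.4272)(-0.9969) = -0.70362,
so c = arccos(-0.70362) = 2.35127 rad.
Distance = R·c = 6371 × 2.3513 ≈ 14980 km.

14980 km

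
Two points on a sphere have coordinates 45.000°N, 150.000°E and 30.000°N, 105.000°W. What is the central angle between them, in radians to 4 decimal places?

1.3745 rad

Let φ₁ = 0.7854 rad, φ₂ = 0.5236 rad, and Δλ = 1.8326 rad.
Haversine: a = sin²(Δφ/2) + cos φ₁ cos φ₂ sin²(Δλ/2) = 0.0170 + (0.7071)(0.8660)(0.6294) = 0.40247.
Central angle c = 2·arcsin(√a) = 1.37448 rad.
So the angular separation is 1.3745 rad.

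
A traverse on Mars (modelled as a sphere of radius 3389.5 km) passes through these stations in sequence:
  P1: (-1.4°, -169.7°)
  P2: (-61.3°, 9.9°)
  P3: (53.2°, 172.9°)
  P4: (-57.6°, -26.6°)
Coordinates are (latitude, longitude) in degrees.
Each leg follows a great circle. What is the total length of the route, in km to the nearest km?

Leg P1→P2: central angle 2.0473 rad, distance 6939.2 km.
Leg P2→P3: central angle 2.9288 rad, distance 9927.3 km.
Leg P3→P4: central angle 2.9345 rad, distance 9946.6 km.
Total: 6939.2 + 9927.3 + 9946.6 ≈ 26813 km.

26813 km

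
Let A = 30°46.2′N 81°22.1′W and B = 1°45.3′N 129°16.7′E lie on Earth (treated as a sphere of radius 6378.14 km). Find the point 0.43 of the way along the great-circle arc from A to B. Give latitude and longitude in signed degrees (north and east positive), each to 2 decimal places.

49.61°, -157.75°

Central angle δ = 2.3792 rad. Interpolating on the sphere with fraction f = 0.43:
P = [sin((1−f)δ)·A + sin(fδ)·B] / sin δ = 1.4147·A + 1.2361·B in Cartesian coordinates,
giving P = (-0.5998, -0.2454, 0.7616), i.e. latitude 49.61°, longitude -157.75°.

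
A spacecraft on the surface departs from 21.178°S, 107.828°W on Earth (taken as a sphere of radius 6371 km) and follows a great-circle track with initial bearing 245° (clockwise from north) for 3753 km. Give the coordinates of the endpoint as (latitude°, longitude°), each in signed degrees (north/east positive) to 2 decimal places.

-31.29°, -143.93°

Angular distance δ = d/R = 3753/6371 = 0.58908 rad; initial bearing θ = 4.2761 rad.
sin φ₂ = sin φ₁ cos δ + cos φ₁ sin δ cos θ = (-0.3613)(0.8315) + (0.9325)(0.5556)(-0.4226) = -0.5193, so φ₂ = -31.29°.
Δλ = atan2(sin θ sin δ cos φ₁, cos δ − sin φ₁ sin φ₂) = atan2(-0.4695, 0.6438) = -36.102°.
λ₂ = -107.828° − 36.102° = -143.93°.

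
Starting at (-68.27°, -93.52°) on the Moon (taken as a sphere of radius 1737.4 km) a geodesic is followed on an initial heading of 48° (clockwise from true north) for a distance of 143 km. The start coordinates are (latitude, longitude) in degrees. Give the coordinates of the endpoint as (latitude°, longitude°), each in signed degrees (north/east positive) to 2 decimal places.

Angular distance δ = d/R = 143/1737.4 = 0.08231 rad; initial bearing θ = 0.8378 rad.
sin φ₂ = sin φ₁ cos δ + cos φ₁ sin δ cos θ = (-0.9289)(0.9966) + (0.3702)(0.0822)(0.6691) = -0.9054, so φ₂ = -64.88°.
Δλ = atan2(sin θ sin δ cos φ₁, cos δ − sin φ₁ sin φ₂) = atan2(0.0226, 0.1555) = 8.275°.
λ₂ = -93.520° + 8.275° = -85.24°.

-64.88°, -85.24°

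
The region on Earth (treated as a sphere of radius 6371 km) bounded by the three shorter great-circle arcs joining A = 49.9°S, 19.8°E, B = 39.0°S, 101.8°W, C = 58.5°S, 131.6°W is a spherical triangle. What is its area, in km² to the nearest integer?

13589609 km²

Side lengths (central angles): a = 0.4758, b = 1.2060, c = 1.3499 rad; semiperimeter s = 1.5159.
By l'Huilier's theorem, tan(E/4) = √[tan(s/2) tan((s−a)/2) tan((s−b)/2) tan((s−c)/2)], giving spherical excess E = 0.3348 rad.
Area = E·R² = 0.3348 × (6371)² ≈ 13589609 km².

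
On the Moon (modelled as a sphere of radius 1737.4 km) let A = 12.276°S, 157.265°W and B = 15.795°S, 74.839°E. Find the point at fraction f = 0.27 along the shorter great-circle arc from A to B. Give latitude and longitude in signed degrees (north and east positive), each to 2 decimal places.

The central angle between A and B is δ = 2.1172 rad.
With f = 0.27, the slerp weights are sin((1−f)δ)/sin δ = 1.1701 and sin(fδ)/sin δ = 0.6332.
Weighted sum of the unit vectors: (1.1701)·(-0.9012,-0.3776,-0.2126) + (0.6332)·(0.2517,0.9288,-0.2722) = (-0.8951, 0.1463, -0.4211).
Converting back: φ = atan2(z, √(x²+y²)) = -24.91°, λ = atan2(y, x) = 170.72°.

-24.91°, 170.72°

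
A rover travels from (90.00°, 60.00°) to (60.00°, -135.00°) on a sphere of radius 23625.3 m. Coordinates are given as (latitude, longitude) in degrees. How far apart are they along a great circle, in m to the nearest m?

12370 m

With latitudes φ₁ = 90.000°, φ₂ = 60.000° and longitude difference Δλ = 165.000°:
cos c = sin φ₁ sin φ₂ + cos φ₁ cos φ₂ cos Δλ = (1.0000)(0.8660) + (0.0000)(0.5000)(-0.9659) = 0.86603,
so c = arccos(0.86603) = 0.52360 rad.
Distance = R·c = 23625.3 × 0.5236 ≈ 12370 m.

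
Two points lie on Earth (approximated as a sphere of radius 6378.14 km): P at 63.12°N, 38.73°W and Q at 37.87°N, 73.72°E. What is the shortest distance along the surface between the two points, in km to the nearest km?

7316 km

With latitudes φ₁ = 63.120°, φ₂ = 37.870° and longitude difference Δλ = 112.450°:
cos c = sin φ₁ sin φ₂ + cos φ₁ cos φ₂ cos Δλ = (0.8920)(0.6139) + (0.4521)(0.7894)(-0.3819) = 0.41125,
so c = arccos(0.41125) = 1.14697 rad.
Distance = R·c = 6378.14 × 1.1470 ≈ 7316 km.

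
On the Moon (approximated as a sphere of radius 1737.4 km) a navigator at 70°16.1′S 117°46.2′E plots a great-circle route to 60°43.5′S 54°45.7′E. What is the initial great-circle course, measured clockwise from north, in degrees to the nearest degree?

Δλ = -63.008° = -1.0997 rad.
y = sin Δλ · cos φ₂ = (-0.8911)(0.4890) = -0.4357
x = cos φ₁ sin φ₂ − sin φ₁ cos φ₂ cos Δλ = (0.3376)(-0.8723) − (-0.9413)(0.4890)(0.4539) = -0.0856
θ = atan2(y, x) = -101.11°; adding 360° gives 259°.

259°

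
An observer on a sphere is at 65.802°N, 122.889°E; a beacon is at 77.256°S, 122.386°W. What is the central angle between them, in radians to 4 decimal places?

2.7584 rad

Let φ₁ = 1.1485 rad, φ₂ = -1.3484 rad, and Δλ = 2.0023 rad.
Haversine: a = sin²(Δφ/2) + cos φ₁ cos φ₂ sin²(Δλ/2) = 0.8996 + (0.4099)(0.2206)(0.7091) = 0.96374.
Central angle c = 2·arcsin(√a) = 2.75842 rad.
So the angular separation is 2.7584 rad.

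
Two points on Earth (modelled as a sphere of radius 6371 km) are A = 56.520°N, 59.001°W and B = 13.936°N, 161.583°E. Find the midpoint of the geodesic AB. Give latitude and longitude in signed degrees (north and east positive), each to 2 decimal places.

58.52°, -165.37°

The central angle between A and B is δ = 1.7780 rad.
With f = 0.5, the slerp weights are sin((1−f)δ)/sin δ = 0.7934 and sin(fδ)/sin δ = 0.7934.
Weighted sum of the unit vectors: (0.7934)·(0.2841,-0.4729,0.8341) + (0.7934)·(-0.9209,0.3066,0.2408) = (-0.5052, -0.1319, 0.8529).
Converting back: φ = atan2(z, √(x²+y²)) = 58.52°, λ = atan2(y, x) = -165.37°.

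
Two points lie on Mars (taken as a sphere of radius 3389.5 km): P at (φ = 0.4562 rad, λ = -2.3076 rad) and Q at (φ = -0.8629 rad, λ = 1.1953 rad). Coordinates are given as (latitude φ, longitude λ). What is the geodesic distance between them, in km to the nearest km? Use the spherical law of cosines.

In radians: φ₁ = 0.4562, φ₂ = -0.8629, Δλ = -159.299° = -2.7803 rad.
cos c = sin φ₁ sin φ₂ + cos φ₁ cos φ₂ cos Δλ = (0.4405)(-0.7597) + (0.8977)(0.6502)(-0.9354) = -0.88074,
so c = arccos(-0.88074) = 2.64822 rad.
Distance = R·c = 3389.5 × 2.6482 ≈ 8976 km.

8976 km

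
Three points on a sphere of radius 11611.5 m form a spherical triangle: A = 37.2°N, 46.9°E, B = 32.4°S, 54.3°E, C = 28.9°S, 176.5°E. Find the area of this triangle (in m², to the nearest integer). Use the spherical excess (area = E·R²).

Side lengths (central angles): a = 1.7061, b = 2.3990, c = 1.2207 rad; semiperimeter s = 2.6629.
By l'Huilier's theorem, tan(E/4) = √[tan(s/2) tan((s−a)/2) tan((s−b)/2) tan((s−c)/2)], giving spherical excess E = 1.8481 rad.
Area = E·R² = 1.8481 × (11611.5)² ≈ 249169478 m².

249169478 m²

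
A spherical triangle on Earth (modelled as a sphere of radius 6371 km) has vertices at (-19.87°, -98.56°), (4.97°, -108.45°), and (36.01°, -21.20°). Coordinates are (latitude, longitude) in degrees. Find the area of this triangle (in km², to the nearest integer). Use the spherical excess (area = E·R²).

17720549 km²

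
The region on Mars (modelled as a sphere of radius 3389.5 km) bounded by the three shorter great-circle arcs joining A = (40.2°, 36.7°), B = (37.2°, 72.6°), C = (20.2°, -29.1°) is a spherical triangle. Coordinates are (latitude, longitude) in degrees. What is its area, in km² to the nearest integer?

Side lengths (central angles): a = 1.5136, b = 1.0278, c = 0.4884 rad; semiperimeter s = 1.5149.
By l'Huilier's theorem, tan(E/4) = √[tan(s/2) tan((s−a)/2) tan((s−b)/2) tan((s−c)/2)], giving spherical excess E = 0.0374 rad.
Area = E·R² = 0.0374 × (3389.5)² ≈ 430181 km².

430181 km²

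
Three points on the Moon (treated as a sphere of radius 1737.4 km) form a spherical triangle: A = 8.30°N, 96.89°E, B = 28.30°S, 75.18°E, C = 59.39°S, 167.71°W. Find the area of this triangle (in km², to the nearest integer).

Side lengths (central angles): a = 1.3656, b = 1.7433, c = 0.7362 rad; semiperimeter s = 1.9226.
By l'Huilier's theorem, tan(E/4) = √[tan(s/2) tan((s−a)/2) tan((s−b)/2) tan((s−c)/2)], giving spherical excess E = 0.6249 rad.
Area = E·R² = 0.6249 × (1737.4)² ≈ 1886414 km².

1886414 km²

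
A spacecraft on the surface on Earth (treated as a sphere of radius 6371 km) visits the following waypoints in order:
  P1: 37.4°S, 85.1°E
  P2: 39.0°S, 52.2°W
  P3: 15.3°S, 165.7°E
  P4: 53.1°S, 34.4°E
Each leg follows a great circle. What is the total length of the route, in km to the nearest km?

Leg P1→P2: central angle 1.6423 rad, distance 10463.4 km.
Leg P2→P3: central angle 2.0102 rad, distance 12807.3 km.
Leg P3→P4: central angle 1.7429 rad, distance 11103.8 km.
Total: 10463.4 + 12807.3 + 11103.8 ≈ 34374 km.

34374 km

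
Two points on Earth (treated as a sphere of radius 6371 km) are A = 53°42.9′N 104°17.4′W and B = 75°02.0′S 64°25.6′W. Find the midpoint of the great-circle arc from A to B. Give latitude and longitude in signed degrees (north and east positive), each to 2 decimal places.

-11.21°, -92.46°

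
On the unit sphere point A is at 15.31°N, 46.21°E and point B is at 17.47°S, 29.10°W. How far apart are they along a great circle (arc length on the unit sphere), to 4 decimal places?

With latitudes φ₁ = 15.310°, φ₂ = -17.470° and longitude difference Δλ = -75.310°:
cos c = sin φ₁ sin φ₂ + cos φ₁ cos φ₂ cos Δλ = (0.2640)(-0.3002) + (0.9645)(0.9539)(0.2536) = 0.15404,
so c = arccos(0.15404) = 1.41614 rad.
On the unit sphere the arc length equals the central angle: 1.4161.

1.4161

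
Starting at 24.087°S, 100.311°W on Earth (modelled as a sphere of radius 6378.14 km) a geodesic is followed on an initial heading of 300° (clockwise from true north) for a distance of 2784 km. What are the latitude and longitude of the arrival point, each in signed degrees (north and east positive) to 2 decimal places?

Angular distance δ = d/R = 2784/6378.14 = 0.43649 rad; initial bearing θ = 5.2360 rad.
sin φ₂ = sin φ₁ cos δ + cos φ₁ sin δ cos θ = (-0.4081)(0.9062) + (0.9129)(0.4228)(0.5000) = -0.1769, so φ₂ = -10.19°.
Δλ = atan2(sin θ sin δ cos φ₁, cos δ − sin φ₁ sin φ₂) = atan2(-0.3342, 0.8341) = -21.838°.
λ₂ = -100.311° − 21.838° = -122.15°.

-10.19°, -122.15°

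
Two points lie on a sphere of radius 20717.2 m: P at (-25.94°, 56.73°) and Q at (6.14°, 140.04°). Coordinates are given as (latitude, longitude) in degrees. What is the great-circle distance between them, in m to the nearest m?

31353 m

With latitudes φ₁ = -25.940°, φ₂ = 6.140° and longitude difference Δλ = 83.310°:
Haversine: a = sin²(Δφ/2) + cos φ₁ cos φ₂ sin²(Δλ/2) = 0.0763 + (0.8993)(0.9943)(0.4418) = 0.47131.
Central angle c = 2·arcsin(√a) = 1.51339 rad.
Distance = R·c = 20717.2 × 1.5134 ≈ 31353 m.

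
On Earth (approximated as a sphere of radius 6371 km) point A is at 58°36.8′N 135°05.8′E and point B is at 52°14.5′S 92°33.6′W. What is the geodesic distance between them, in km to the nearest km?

16995 km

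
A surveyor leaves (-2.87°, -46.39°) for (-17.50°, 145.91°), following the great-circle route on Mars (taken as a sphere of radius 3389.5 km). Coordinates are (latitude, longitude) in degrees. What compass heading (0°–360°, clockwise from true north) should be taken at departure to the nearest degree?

With φ₁ = -0.0501, φ₂ = -0.3054, Δλ = -2.9269 rad, the forward-azimuth formula gives
θ = atan2( sin Δλ cos φ₂ , cos φ₁ sin φ₂ − sin φ₁ cos φ₂ cos Δλ ) = atan2(-0.2032, -0.3470) = -149.65°.
Adding 360° brings this into [0°, 360°): 210°.

210°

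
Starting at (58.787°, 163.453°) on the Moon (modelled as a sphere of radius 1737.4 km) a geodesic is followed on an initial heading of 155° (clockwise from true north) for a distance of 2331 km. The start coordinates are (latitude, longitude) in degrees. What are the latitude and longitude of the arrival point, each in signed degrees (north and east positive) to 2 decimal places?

Angular distance δ = d/R = 2331/1737.4 = 1.34166 rad; initial bearing θ = 2.7053 rad.
sin φ₂ = sin φ₁ cos δ + cos φ₁ sin δ cos θ = (0.8552)(0.2271) + (0.5182)(0.9739)(-0.9063) = -0.2631, so φ₂ = -15.26°.
Δλ = atan2(sin θ sin δ cos φ₁, cos δ − sin φ₁ sin φ₂) = atan2(0.2133, 0.4522) = 25.252°.
λ₂ = 163.453° + 25.252° = 188.71° → -171.29° after wrapping to (−180°, 180°].

-15.26°, -171.29°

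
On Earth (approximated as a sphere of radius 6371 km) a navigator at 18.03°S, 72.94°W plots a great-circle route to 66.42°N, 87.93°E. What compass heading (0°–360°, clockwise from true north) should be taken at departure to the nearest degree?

10°

Δλ = 160.870° = 2.8077 rad.
y = sin Δλ · cos φ₂ = (0.3277)(0.4000) = 0.1311
x = cos φ₁ sin φ₂ − sin φ₁ cos φ₂ cos Δλ = (0.9509)(0.9165) − (-0.3095)(0.4000)(-0.9448) = 0.7545
θ = atan2(y, x) = 9.86°, so the bearing is 10°.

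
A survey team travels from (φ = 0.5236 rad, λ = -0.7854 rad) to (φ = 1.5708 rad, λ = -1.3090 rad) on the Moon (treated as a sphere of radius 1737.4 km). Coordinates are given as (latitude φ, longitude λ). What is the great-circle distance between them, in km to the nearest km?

1819 km

With latitudes φ₁ = 30.000°, φ₂ = 90.000° and longitude difference Δλ = -30.000°:
cos c = sin φ₁ sin φ₂ + cos φ₁ cos φ₂ cos Δλ = (0.5000)(1.0000) + (0.8660)(-0.0000)(0.8660) = 0.50000,
so c = arccos(0.50000) = 1.04720 rad.
Distance = R·c = 1737.4 × 1.0472 ≈ 1819 km.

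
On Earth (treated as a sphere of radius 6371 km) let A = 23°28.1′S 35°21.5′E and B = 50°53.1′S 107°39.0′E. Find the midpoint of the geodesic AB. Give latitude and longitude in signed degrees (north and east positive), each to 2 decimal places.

-42.94°, 63.81°

Central angle δ = 1.0644 rad. Interpolating on the sphere with fraction f = 0.5:
P = [sin((1−f)δ)·A + sin(fδ)·B] / sin δ = 0.5803·A + 0.5803·B in Cartesian coordinates,
giving P = (0.3231, 0.6569, -0.6813), i.e. latitude -42.94°, longitude 63.81°.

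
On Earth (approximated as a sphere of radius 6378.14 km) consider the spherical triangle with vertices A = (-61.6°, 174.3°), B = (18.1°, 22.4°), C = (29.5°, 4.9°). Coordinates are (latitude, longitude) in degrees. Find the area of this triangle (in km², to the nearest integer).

Side lengths (central angles): a = 0.3423, b = 2.5682, c = 2.3078 rad; semiperimeter s = 2.6092.
By l'Huilier's theorem, tan(E/4) = √[tan(s/2) tan((s−a)/2) tan((s−b)/2) tan((s−c)/2)], giving spherical excess E = 0.6198 rad.
Area = E·R² = 0.6198 × (6378.14)² ≈ 25212138 km².

25212138 km²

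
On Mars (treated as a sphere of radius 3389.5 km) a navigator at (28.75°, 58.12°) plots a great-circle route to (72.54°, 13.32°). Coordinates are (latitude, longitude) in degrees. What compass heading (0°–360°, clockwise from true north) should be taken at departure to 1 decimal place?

Δλ = -44.800° = -0.7819 rad.
y = sin Δλ · cos φ₂ = (-0.7046)(0.3000) = -0.2114
x = cos φ₁ sin φ₂ − sin φ₁ cos φ₂ cos Δλ = (0.8767)(0.9539) − (0.4810)(0.3000)(0.7096) = 0.7339
θ = atan2(y, x) = -16.07°; adding 360° gives 343.9°.

343.9°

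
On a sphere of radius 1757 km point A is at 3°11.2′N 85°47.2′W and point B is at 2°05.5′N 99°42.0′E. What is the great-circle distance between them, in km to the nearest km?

In radians: φ₁ = 0.0556, φ₂ = 0.0365, Δλ = -174.513° = -3.0458 rad.
Haversine: a = sin²(Δφ/2) + cos φ₁ cos φ₂ sin²(Δλ/2) = 0.0001 + (0.9985)(0.9993)(0.9977) = 0.99559.
Central angle c = 2·arcsin(√a) = 3.00874 rad.
Distance = R·c = 1757 × 3.0087 ≈ 5286 km.

5286 km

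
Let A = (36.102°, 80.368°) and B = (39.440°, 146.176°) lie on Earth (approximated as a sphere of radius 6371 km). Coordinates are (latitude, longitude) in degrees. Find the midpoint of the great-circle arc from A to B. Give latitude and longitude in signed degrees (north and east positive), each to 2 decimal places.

42.70°, 112.44°

Central angle δ = 0.8892 rad. Interpolating on the sphere with fraction f = 0.5:
P = [sin((1−f)δ)·A + sin(fδ)·B] / sin δ = 0.5538·A + 0.5538·B in Cartesian coordinates,
giving P = (-0.2805, 0.6793, 0.6782), i.e. latitude 42.70°, longitude 112.44°.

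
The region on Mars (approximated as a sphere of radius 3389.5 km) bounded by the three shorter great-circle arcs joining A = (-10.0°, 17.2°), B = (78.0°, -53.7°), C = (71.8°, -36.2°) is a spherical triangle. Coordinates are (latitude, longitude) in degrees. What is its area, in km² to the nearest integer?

654777 km²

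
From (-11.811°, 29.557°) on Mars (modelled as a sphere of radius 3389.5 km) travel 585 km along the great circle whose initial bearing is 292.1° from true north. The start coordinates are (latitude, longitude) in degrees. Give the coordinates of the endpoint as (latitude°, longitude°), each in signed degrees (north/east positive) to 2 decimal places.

Angular distance δ = d/R = 585/3389.5 = 0.17259 rad; initial bearing θ = 5.0981 rad.
sin φ₂ = sin φ₁ cos δ + cos φ₁ sin δ cos θ = (-0.2047)(0.9851) + (0.9788)(0.1717)(0.3762) = -0.1384, so φ₂ = -7.96°.
Δλ = atan2(sin θ sin δ cos φ₁, cos δ − sin φ₁ sin φ₂) = atan2(-0.1557, 0.9568) = -9.245°.
λ₂ = 29.557° − 9.245° = 20.31°.

-7.96°, 20.31°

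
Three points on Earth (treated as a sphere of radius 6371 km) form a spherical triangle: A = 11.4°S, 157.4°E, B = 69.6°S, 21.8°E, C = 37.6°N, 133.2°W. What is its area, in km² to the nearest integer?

Side lengths (central angles): a = 2.5360, b = 1.4175, c = 1.6297 rad; semiperimeter s = 2.7916.
By l'Huilier's theorem, tan(E/4) = √[tan(s/2) tan((s−a)/2) tan((s−b)/2) tan((s−c)/2)], giving spherical excess E = 2.2364 rad.
Area = E·R² = 2.2364 × (6371)² ≈ 90775914 km².

90775914 km²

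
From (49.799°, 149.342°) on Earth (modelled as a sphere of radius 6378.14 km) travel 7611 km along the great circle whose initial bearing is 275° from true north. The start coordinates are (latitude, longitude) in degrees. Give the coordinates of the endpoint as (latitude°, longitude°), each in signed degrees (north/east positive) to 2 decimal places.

19.50°, 70.11°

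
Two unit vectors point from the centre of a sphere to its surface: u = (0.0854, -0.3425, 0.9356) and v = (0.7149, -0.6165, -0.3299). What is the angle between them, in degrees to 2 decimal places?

92.09°

u·v = -0.0365; |u| = 1.0000, |v| = 1.0000.
cos θ = (u·v)/(|u||v|) = -0.0365, so θ = 92.09°.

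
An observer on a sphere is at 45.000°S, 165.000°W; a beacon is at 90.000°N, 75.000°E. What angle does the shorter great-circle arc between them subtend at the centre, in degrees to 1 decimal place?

Let φ₁ = -0.7854 rad, φ₂ = 1.5708 rad, and Δλ = -2.0944 rad.
Haversine: a = sin²(Δφ/2) + cos φ₁ cos φ₂ sin²(Δλ/2) = 0.8536 + (0.7071)(0.0000)(0.7500) = 0.85355.
Central angle c = 2·arcsin(√a) = 2.35619 rad.
So the angular separation is 135.0°.

135.0°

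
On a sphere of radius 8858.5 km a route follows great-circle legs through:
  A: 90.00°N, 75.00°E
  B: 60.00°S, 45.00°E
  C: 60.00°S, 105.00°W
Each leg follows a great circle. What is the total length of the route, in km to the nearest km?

32121 km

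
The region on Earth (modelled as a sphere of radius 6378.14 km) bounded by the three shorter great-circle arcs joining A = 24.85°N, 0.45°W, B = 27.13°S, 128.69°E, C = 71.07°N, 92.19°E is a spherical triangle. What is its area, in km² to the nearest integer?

Side lengths (central angles): a = 1.7714, b = 1.1767, c = 2.3481 rad; semiperimeter s = 2.6481.
By l'Huilier's theorem, tan(E/4) = √[tan(s/2) tan((s−a)/2) tan((s−b)/2) tan((s−c)/2)], giving spherical excess E = 1.8693 rad.
Area = E·R² = 1.8693 × (6378.14)² ≈ 76045839 km².

76045839 km²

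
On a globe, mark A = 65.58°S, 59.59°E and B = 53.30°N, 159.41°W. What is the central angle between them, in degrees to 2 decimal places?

With latitudes φ₁ = -65.580°, φ₂ = 53.300° and longitude difference Δλ = 141.000°:
cos c = sin φ₁ sin φ₂ + cos φ₁ cos φ₂ cos Δλ = (-0.9105)(0.8018) + (0.4134)(0.5976)(-0.7771) = -0.92206,
so c = arccos(-0.92206) = 2.74416 rad.
So the angular separation is 157.23°.

157.23°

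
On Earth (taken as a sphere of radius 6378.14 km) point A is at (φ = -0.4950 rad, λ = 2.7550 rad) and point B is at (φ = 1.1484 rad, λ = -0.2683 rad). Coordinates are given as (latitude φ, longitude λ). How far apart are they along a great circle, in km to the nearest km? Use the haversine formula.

15844 km

With latitudes φ₁ = -28.361°, φ₂ = 65.798° and longitude difference Δλ = -173.222°:
Haversine: a = sin²(Δφ/2) + cos φ₁ cos φ₂ sin²(Δλ/2) = 0.5363 + (0.8800)(0.4099)(0.9965) = 0.89575.
Central angle c = 2·arcsin(√a) = 2.48406 rad.
Distance = R·c = 6378.14 × 2.4841 ≈ 15844 km.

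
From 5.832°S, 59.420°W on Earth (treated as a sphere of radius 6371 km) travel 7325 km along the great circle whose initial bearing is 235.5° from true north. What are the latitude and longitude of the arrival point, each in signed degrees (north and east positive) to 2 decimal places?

Angular distance δ = d/R = 7325/6371 = 1.14974 rad; initial bearing θ = 4.1103 rad.
sin φ₂ = sin φ₁ cos δ + cos φ₁ sin δ cos θ = (-0.1016)(0.4087) + (0.9948)(0.9127)(-0.5664) = -0.5558, so φ₂ = -33.77°.
Δλ = atan2(sin θ sin δ cos φ₁, cos δ − sin φ₁ sin φ₂) = atan2(-0.7483, 0.3522) = -64.791°.
λ₂ = -59.420° − 64.791° = -124.21°.

-33.77°, -124.21°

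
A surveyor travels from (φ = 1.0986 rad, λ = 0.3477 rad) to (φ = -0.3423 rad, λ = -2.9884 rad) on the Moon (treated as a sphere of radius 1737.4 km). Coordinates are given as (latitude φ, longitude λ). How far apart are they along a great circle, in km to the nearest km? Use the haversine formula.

In radians: φ₁ = 1.0986, φ₂ = -0.3423, Δλ = 168.856° = 2.9471 rad.
Haversine: a = sin²(Δφ/2) + cos φ₁ cos φ₂ sin²(Δλ/2) = 0.4352 + (0.4548)(0.9420)(0.9906) = 0.85965.
Central angle c = 2·arcsin(√a) = 2.37359 rad.
Distance = R·c = 1737.4 × 2.3736 ≈ 4124 km.

4124 km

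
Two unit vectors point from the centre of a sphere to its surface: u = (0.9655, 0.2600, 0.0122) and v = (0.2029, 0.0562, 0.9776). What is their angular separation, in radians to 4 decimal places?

u·v = 0.2224; |u| = 1.0000, |v| = 1.0000.
cos θ = (u·v)/(|u||v|) = 0.2224, so θ = 1.3465 rad.

1.3465 rad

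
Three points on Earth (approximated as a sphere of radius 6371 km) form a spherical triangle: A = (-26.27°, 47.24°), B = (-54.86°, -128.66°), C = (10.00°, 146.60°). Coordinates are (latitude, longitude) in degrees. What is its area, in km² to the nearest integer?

85992453 km²

Side lengths (central angles): a = 1.6610, b = 1.7931, c = 1.7243 rad; semiperimeter s = 2.5892.
By l'Huilier's theorem, tan(E/4) = √[tan(s/2) tan((s−a)/2) tan((s−b)/2) tan((s−c)/2)], giving spherical excess E = 2.1186 rad.
Area = E·R² = 2.1186 × (6371)² ≈ 85992453 km².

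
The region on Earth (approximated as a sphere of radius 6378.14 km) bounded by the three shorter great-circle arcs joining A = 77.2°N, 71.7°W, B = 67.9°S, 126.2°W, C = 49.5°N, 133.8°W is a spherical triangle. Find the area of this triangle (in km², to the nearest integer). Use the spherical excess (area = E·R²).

31580815 km²

Side lengths (central angles): a = 2.0514, b = 0.6286, c = 2.5965 rad; semiperimeter s = 2.6383.
By l'Huilier's theorem, tan(E/4) = √[tan(s/2) tan((s−a)/2) tan((s−b)/2) tan((s−c)/2)], giving spherical excess E = 0.7763 rad.
Area = E·R² = 0.7763 × (6378.14)² ≈ 31580815 km².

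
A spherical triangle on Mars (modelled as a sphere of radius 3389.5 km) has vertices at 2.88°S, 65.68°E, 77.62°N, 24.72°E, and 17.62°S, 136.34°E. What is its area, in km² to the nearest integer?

15328185 km²

Side lengths (central angles): a = 1.9508, b = 1.2340, c = 1.4579 rad; semiperimeter s = 2.3214.
By l'Huilier's theorem, tan(E/4) = √[tan(s/2) tan((s−a)/2) tan((s−b)/2) tan((s−c)/2)], giving spherical excess E = 1.3342 rad.
Area = E·R² = 1.3342 × (3389.5)² ≈ 15328185 km².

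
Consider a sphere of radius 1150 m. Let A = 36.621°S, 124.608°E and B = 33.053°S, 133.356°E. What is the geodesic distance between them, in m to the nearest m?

With latitudes φ₁ = -36.621°, φ₂ = -33.053° and longitude difference Δλ = 8.748°:
cos c = sin φ₁ sin φ₂ + cos φ₁ cos φ₂ cos Δλ = (-0.5965)(-0.5454) + (0.8026)(0.8382)(0.9884) = 0.99024,
so c = arccos(0.99024) = 0.13986 rad.
Distance = R·c = 1150 × 0.1399 ≈ 161 m.

161 m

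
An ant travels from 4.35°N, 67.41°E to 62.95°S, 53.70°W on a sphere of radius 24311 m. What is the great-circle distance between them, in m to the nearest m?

45642 m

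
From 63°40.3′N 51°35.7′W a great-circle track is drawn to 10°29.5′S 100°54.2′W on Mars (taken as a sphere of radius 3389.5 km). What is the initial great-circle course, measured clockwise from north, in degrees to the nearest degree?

229°

With φ₁ = 1.1113, φ₂ = -0.1831, Δλ = -0.8606 rad, the forward-azimuth formula gives
θ = atan2( sin Δλ cos φ₂ , cos φ₁ sin φ₂ − sin φ₁ cos φ₂ cos Δλ ) = atan2(-0.7456, -0.6553) = -131.32°.
Adding 360° brings this into [0°, 360°): 229°.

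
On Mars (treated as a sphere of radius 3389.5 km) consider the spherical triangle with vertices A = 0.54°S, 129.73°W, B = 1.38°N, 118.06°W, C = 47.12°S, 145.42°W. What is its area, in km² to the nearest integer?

1001790 km²

Side lengths (central angles): a = 0.9440, b = 0.8473, c = 0.2064 rad; semiperimeter s = 0.9989.
By l'Huilier's theorem, tan(E/4) = √[tan(s/2) tan((s−a)/2) tan((s−b)/2) tan((s−c)/2)], giving spherical excess E = 0.0872 rad.
Area = E·R² = 0.0872 × (3389.5)² ≈ 1001790 km².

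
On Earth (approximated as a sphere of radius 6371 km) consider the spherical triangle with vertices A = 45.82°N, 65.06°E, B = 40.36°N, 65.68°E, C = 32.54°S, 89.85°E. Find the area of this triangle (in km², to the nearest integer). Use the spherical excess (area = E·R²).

Side lengths (central angles): a = 1.3308, b = 1.4226, c = 0.0956 rad; semiperimeter s = 1.4245.
By l'Huilier's theorem, tan(E/4) = √[tan(s/2) tan((s−a)/2) tan((s−b)/2) tan((s−c)/2)], giving spherical excess E = 0.0218 rad.
Area = E·R² = 0.0218 × (6371)² ≈ 886688 km².

886688 km²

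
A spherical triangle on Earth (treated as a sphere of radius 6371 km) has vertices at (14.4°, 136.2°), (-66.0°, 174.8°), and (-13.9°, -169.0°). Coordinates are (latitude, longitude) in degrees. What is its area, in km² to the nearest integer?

Side lengths (central angles): a = 0.9290, b = 1.0676, c = 1.4900 rad; semiperimeter s = 1.7433.
By l'Huilier's theorem, tan(E/4) = √[tan(s/2) tan((s−a)/2) tan((s−b)/2) tan((s−c)/2)], giving spherical excess E = 0.6013 rad.
Area = E·R² = 0.6013 × (6371)² ≈ 24407990 km².

24407990 km²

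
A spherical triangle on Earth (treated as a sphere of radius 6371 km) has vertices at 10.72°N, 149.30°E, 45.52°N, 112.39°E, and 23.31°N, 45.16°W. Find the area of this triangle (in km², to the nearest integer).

Side lengths (central angles): a = 1.8885, b = 2.4984, c = 0.8187 rad; semiperimeter s = 2.6028.
By l'Huilier's theorem, tan(E/4) = √[tan(s/2) tan((s−a)/2) tan((s−b)/2) tan((s−c)/2)], giving spherical excess E = 1.1507 rad.
Area = E·R² = 1.1507 × (6371)² ≈ 46705331 km².

46705331 km²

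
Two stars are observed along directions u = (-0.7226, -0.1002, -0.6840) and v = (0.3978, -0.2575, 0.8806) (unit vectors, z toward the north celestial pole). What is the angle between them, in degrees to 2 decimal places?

149.76°

u·v = -0.8640; |u| = 1.0000, |v| = 1.0000.
cos θ = (u·v)/(|u||v|) = -0.8640, so θ = 149.76°.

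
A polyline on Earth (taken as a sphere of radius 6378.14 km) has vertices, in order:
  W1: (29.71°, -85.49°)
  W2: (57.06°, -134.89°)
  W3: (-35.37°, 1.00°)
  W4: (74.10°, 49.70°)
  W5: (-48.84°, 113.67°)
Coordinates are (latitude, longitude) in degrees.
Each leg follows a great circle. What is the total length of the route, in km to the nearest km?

Leg W1→W2: central angle 0.7622 rad, distance 4861.7 km.
Leg W2→W3: central angle 2.5051 rad, distance 15977.6 km.
Leg W3→W4: central angle 1.9924 rad, distance 12708.1 km.
Leg W4→W5: central angle 2.2717 rad, distance 14489.5 km.
Total: 4861.7 + 15977.6 + 12708.1 + 14489.5 ≈ 48037 km.

48037 km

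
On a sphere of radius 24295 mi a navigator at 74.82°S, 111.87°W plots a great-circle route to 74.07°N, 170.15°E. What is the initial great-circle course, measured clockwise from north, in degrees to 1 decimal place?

With φ₁ = -1.3059, φ₂ = 1.2928, Δλ = -1.3610 rad, the forward-azimuth formula gives
θ = atan2( sin Δλ cos φ₂ , cos φ₁ sin φ₂ − sin φ₁ cos φ₂ cos Δλ ) = atan2(-0.2684, 0.3070) = -41.17°.
Adding 360° brings this into [0°, 360°): 318.8°.

318.8°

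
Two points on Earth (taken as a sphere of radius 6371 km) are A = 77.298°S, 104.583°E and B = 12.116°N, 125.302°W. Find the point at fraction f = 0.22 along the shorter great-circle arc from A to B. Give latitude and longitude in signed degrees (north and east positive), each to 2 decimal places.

The central angle between A and B is δ = 1.9212 rad.
With f = 0.22, the slerp weights are sin((1−f)δ)/sin δ = 1.0619 and sin(fδ)/sin δ = 0.4367.
Weighted sum of the unit vectors: (1.0619)·(-0.0554,0.2128,-0.9755) + (0.4367)·(-0.5650,-0.7979,0.2099) = (-0.3055, -0.1225, -0.9443).
Converting back: φ = atan2(z, √(x²+y²)) = -70.78°, λ = atan2(y, x) = -158.15°.

-70.78°, -158.15°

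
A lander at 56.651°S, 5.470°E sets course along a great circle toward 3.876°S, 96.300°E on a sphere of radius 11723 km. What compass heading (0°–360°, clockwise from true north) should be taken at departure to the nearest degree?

93°

Δλ = 90.830° = 1.5853 rad.
y = sin Δλ · cos φ₂ = (0.9999)(0.9977) = 0.9976
x = cos φ₁ sin φ₂ − sin φ₁ cos φ₂ cos Δλ = (0.5497)(-0.0676) − (-0.8353)(0.9977)(-0.0145) = -0.0492
θ = atan2(y, x) = 92.83°, so the bearing is 93°.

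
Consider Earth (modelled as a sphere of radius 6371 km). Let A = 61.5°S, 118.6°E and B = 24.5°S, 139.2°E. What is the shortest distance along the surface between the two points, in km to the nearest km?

Let φ₁ = -1.0734 rad, φ₂ = -0.4276 rad, and Δλ = 0.3595 rad.
cos c = sin φ₁ sin φ₂ + cos φ₁ cos φ₂ cos Δλ = (-0.8788)(-0.4147) + (0.4772)(0.9100)(0.9361) = 0.77087,
so c = arccos(0.77087) = 0.69059 rad.
Distance = R·c = 6371 × 0.6906 ≈ 4400 km.

4400 km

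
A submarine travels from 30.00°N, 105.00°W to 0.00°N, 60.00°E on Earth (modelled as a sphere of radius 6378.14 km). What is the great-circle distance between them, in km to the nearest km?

Let φ₁ = 0.5236 rad, φ₂ = 0.0000 rad, and Δλ = 2.8798 rad.
cos c = sin φ₁ sin φ₂ + cos φ₁ cos φ₂ cos Δλ = (0.5000)(0.0000) + (0.8660)(1.0000)(-0.9659) = -0.83652,
so c = arccos(-0.83652) = 2.56169 rad.
Distance = R·c = 6378.14 × 2.5617 ≈ 16339 km.

16339 km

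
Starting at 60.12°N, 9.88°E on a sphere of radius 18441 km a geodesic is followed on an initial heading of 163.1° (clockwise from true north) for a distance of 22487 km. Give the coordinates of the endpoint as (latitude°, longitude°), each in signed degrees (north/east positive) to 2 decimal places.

-8.57°, 25.90°

Angular distance δ = d/R = 22487/18441 = 1.21940 rad; initial bearing θ = 2.8466 rad.
sin φ₂ = sin φ₁ cos δ + cos φ₁ sin δ cos θ = (0.8671)(0.3442) + (0.4982)(0.9389)(-0.9568) = -0.1491, so φ₂ = -8.57°.
Δλ = atan2(sin θ sin δ cos φ₁, cos δ − sin φ₁ sin φ₂) = atan2(0.1360, 0.4735) = 16.023°.
λ₂ = 9.880° + 16.023° = 25.90°.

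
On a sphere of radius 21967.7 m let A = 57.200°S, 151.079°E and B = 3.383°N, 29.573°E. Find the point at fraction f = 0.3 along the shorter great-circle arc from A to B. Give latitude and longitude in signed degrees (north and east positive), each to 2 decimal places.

Central angle δ = 1.9094 rad. Interpolating on the sphere with fraction f = 0.3:
P = [sin((1−f)δ)·A + sin(fδ)·B] / sin δ = 1.0313·A + 0.5746·B in Cartesian coordinates,
giving P = (0.0099, 0.5533, -0.8329), i.e. latitude -56.40°, longitude 88.97°.

-56.40°, 88.97°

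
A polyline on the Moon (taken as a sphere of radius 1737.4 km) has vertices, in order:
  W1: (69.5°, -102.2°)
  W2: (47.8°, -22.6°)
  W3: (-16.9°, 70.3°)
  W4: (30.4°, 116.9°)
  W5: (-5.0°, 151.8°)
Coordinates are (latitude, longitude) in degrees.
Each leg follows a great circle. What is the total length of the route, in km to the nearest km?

7907 km

Leg W1→W2: central angle 0.7431 rad, distance 1291.1 km.
Leg W2→W3: central angle 1.8213 rad, distance 3164.3 km.
Leg W3→W4: central angle 1.1374 rad, distance 1976.2 km.
Leg W4→W5: central angle 0.8492 rad, distance 1475.4 km.
Total: 1291.1 + 3164.3 + 1976.2 + 1475.4 ≈ 7907 km.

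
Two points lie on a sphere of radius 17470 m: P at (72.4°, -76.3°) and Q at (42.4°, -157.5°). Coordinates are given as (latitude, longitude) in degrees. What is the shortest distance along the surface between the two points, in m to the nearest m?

14452 m

Let φ₁ = 1.2636 rad, φ₂ = 0.7400 rad, and Δλ = -1.4172 rad.
cos c = sin φ₁ sin φ₂ + cos φ₁ cos φ₂ cos Δλ = (0.9532)(0.6743) + (0.3024)(0.7385)(0.1530) = 0.67690,
so c = arccos(0.67690) = 0.82726 rad.
Distance = R·c = 17470 × 0.8273 ≈ 14452 m.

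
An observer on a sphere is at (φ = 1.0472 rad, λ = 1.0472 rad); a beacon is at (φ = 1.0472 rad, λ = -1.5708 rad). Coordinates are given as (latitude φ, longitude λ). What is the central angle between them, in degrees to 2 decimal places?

Let φ₁ = 1.0472 rad, φ₂ = 1.0472 rad, and Δλ = -2.6180 rad.
cos c = sin φ₁ sin φ₂ + cos φ₁ cos φ₂ cos Δλ = (0.8660)(0.8660) + (0.5000)(0.5000)(-0.8660) = 0.53350,
so c = arccos(0.53350) = 1.00807 rad.
So the angular separation is 57.76°.

57.76°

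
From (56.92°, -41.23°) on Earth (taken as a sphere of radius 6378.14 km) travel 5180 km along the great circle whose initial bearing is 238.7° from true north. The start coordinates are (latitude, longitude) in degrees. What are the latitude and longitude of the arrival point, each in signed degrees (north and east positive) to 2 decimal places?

21.75°, -83.12°

Angular distance δ = d/R = 5180/6378.14 = 0.81215 rad; initial bearing θ = 4.1661 rad.
sin φ₂ = sin φ₁ cos δ + cos φ₁ sin δ cos θ = (0.8379)(0.6879) + (0.5458)(0.7258)(-0.5195) = 0.3706, so φ₂ = 21.75°.
Δλ = atan2(sin θ sin δ cos φ₁, cos δ − sin φ₁ sin φ₂) = atan2(-0.3385, 0.3774) = -41.889°.
λ₂ = -41.230° − 41.889° = -83.12°.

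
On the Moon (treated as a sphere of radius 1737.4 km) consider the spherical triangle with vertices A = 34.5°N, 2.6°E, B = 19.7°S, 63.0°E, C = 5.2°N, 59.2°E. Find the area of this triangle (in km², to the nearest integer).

594537 km²

Side lengths (central angles): a = 0.4395, b = 1.0436, c = 1.3773 rad; semiperimeter s = 1.4302.
By l'Huilier's theorem, tan(E/4) = √[tan(s/2) tan((s−a)/2) tan((s−b)/2) tan((s−c)/2)], giving spherical excess E = 0.1970 rad.
Area = E·R² = 0.1970 × (1737.4)² ≈ 594537 km².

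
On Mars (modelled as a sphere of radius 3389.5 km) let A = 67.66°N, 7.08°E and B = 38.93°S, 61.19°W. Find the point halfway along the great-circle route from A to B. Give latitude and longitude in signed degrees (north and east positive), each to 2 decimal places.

16.77°, -40.17°

Central angle δ = 2.0621 rad. Interpolating on the sphere with fraction f = 0.5:
P = [sin((1−f)δ)·A + sin(fδ)·B] / sin δ = 0.9729·A + 0.9729·B in Cartesian coordinates,
giving P = (0.7317, -0.6176, 0.2885), i.e. latitude 16.77°, longitude -40.17°.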